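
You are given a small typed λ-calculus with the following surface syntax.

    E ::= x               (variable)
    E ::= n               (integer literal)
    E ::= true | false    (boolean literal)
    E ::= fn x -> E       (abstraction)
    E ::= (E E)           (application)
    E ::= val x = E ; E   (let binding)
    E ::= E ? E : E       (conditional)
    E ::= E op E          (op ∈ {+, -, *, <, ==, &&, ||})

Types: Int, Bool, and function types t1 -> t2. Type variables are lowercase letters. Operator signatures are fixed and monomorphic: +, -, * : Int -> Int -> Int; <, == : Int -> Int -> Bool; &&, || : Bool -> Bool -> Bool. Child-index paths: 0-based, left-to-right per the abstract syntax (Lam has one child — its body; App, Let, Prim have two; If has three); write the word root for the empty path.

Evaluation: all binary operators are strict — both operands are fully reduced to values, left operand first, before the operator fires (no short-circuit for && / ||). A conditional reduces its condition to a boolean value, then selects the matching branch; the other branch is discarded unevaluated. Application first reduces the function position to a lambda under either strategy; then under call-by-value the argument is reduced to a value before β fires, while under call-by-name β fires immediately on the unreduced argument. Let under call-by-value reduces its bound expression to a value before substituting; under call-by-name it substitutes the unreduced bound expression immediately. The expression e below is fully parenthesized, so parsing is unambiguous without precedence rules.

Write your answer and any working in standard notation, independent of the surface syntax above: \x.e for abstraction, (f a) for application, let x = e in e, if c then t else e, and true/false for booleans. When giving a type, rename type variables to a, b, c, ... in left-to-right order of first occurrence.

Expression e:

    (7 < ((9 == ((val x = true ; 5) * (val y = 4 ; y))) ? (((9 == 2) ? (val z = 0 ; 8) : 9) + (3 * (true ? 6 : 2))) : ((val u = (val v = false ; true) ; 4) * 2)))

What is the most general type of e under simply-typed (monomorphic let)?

Working:
  unify Int ~ Int
  unify Int ~ Int
let x : Bool
  unify Int ~ Int
let y : Int
y : Int
  unify Int ~ Int
  unify Int ~ Int
  unify Bool ~ Bool
  unify Int ~ Int
  unify Int ~ Int
  unify Bool ~ Bool
let z : Int
  unify Int ~ Int
  unify Int ~ Int
  unify Int ~ Int
  unify Bool ~ Bool
  unify Int ~ Int
  unify Int ~ Int
  unify Int ~ Int
let v : Bool
let u : Bool
  unify Int ~ Int
  unify Int ~ Int
  unify Int ~ Int
  unify Int ~ Int

Answer: Bool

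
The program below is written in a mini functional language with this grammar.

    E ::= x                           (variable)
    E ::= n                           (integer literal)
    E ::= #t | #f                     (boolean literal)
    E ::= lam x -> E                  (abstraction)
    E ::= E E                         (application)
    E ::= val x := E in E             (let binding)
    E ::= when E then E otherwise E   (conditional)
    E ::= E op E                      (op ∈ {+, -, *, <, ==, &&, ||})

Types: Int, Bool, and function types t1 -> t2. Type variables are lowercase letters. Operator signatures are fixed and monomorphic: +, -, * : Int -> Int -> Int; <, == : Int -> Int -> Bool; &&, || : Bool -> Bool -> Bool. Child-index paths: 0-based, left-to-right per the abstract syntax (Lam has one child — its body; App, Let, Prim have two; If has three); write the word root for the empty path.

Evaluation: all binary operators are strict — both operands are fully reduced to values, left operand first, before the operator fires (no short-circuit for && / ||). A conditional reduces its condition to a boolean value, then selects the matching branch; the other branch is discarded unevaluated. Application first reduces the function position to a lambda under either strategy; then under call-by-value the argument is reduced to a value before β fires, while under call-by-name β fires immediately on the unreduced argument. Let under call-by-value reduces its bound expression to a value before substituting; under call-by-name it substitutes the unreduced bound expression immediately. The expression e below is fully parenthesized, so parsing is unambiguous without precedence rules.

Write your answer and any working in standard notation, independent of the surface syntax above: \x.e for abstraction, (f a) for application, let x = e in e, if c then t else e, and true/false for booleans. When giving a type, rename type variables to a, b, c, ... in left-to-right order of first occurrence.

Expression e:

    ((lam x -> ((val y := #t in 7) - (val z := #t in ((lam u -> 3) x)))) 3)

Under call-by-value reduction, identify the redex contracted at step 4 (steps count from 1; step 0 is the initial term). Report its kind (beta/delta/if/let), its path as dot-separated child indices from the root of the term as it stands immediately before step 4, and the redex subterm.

Answer: beta at 1 : ((\u.3) 3)

Trace:
step 0: ((\x.((let y = true in 7) - (let z = true in ((\u.3) x)))) 3)
step 1: [beta@root] ((let y = true in 7) - (let z = true in ((\u.3) 3)))
step 2: [let@0] (7 - (let z = true in ((\u.3) 3)))
step 3: [let@1] (7 - ((\u.3) 3))
step 4: [beta@1] (7 - 3)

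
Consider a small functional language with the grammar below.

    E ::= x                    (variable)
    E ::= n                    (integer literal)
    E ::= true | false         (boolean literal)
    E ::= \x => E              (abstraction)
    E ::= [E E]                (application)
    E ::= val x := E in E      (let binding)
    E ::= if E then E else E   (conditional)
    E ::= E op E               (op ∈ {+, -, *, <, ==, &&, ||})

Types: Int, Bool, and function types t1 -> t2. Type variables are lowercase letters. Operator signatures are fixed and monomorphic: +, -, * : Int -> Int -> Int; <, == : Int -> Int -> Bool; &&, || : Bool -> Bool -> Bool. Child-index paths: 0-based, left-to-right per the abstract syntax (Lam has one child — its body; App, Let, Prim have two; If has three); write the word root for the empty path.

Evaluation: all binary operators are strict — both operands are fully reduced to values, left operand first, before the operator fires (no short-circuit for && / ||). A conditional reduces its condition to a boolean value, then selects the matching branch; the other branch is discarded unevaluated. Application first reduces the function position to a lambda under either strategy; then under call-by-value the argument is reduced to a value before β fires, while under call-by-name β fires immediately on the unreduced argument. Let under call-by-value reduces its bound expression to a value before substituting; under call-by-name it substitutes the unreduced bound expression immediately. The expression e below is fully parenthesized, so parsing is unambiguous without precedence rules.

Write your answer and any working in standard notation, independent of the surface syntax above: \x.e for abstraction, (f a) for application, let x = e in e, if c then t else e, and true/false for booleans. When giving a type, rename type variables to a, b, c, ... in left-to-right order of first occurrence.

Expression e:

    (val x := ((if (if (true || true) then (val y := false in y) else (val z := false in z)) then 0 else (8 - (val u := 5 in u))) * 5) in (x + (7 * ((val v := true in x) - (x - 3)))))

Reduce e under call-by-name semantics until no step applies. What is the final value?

Working:
step 0: (let x = ((if (if (true || true) then (let y = false in y) else (let z = false in z)) then 0 else (8 - (let u = 5 in u))) * 5) in (x + (7 * ((let v = true in x) - (x - 3)))))
step 1: [let@root] (((if (if (true || true) then (let y = false in y) else (let z = false in z)) then 0 else (8 - (let u = 5 in u))) * 5) + (7 * ((let v = true in ((if (if (true || true) then (let y = false in y) else (let z = false in z)) then 0 else (8 - (let u = 5 in u))) * 5)) - (((if (if (true || true) then (let y = false in y) else (let z = false in z)) then 0 else (8 - (let u = 5 in u))) * 5) - 3))))
step 2: [delta@0.0.0.0] (((if (if true then (let y = false in y) else (let z = false in z)) then 0 else (8 - (let u = 5 in u))) * 5) + (7 * ((let v = true in ((if (if (true || true) then (let y = false in y) else (let z = false in z)) then 0 else (8 - (let u = 5 in u))) * 5)) - (((if (if (true || true) then (let y = false in y) else (let z = false in z)) then 0 else (8 - (let u = 5 in u))) * 5) - 3))))
step 3: [if@0.0.0] (((if (let y = false in y) then 0 else (8 - (let u = 5 in u))) * 5) + (7 * ((let v = true in ((if (if (true || true) then (let y = false in y) else (let z = false in z)) then 0 else (8 - (let u = 5 in u))) * 5)) - (((if (if (true || true) then (let y = false in y) else (let z = false in z)) then 0 else (8 - (let u = 5 in u))) * 5) - 3))))
step 4: [let@0.0.0] (((if false then 0 else (8 - (let u = 5 in u))) * 5) + (7 * ((let v = true in ((if (if (true || true) then (let y = false in y) else (let z = false in z)) then 0 else (8 - (let u = 5 in u))) * 5)) - (((if (if (true || true) then (let y = false in y) else (let z = false in z)) then 0 else (8 - (let u = 5 in u))) * 5) - 3))))
step 5: [if@0.0] (((8 - (let u = 5 in u)) * 5) + (7 * ((let v = true in ((if (if (true || true) then (let y = false in y) else (let z = false in z)) then 0 else (8 - (let u = 5 in u))) * 5)) - (((if (if (true || true) then (let y = false in y) else (let z = false in z)) then 0 else (8 - (let u = 5 in u))) * 5) - 3))))
step 6: [let@0.0.1] (((8 - 5) * 5) + (7 * ((let v = true in ((if (if (true || true) then (let y = false in y) else (let z = false in z)) then 0 else (8 - (let u = 5 in u))) * 5)) - (((if (if (true || true) then (let y = false in y) else (let z = false in z)) then 0 else (8 - (let u = 5 in u))) * 5) - 3))))
step 7: [delta@0.0] ((3 * 5) + (7 * ((let v = true in ((if (if (true || true) then (let y = false in y) else (let z = false in z)) then 0 else (8 - (let u = 5 in u))) * 5)) - (((if (if (true || true) then (let y = false in y) else (let z = false in z)) then 0 else (8 - (let u = 5 in u))) * 5) - 3))))
step 8: [delta@0] (15 + (7 * ((let v = true in ((if (if (true || true) then (let y = false in y) else (let z = false in z)) then 0 else (8 - (let u = 5 in u))) * 5)) - (((if (if (true || true) then (let y = false in y) else (let z = false in z)) then 0 else (8 - (let u = 5 in u))) * 5) - 3))))
step 9: [let@1.1.0] (15 + (7 * (((if (if (true || true) then (let y = false in y) else (let z = false in z)) then 0 else (8 - (let u = 5 in u))) * 5) - (((if (if (true || true) then (let y = false in y) else (let z = false in z)) then 0 else (8 - (let u = 5 in u))) * 5) - 3))))
step 10: [delta@1.1.0.0.0.0] (15 + (7 * (((if (if true then (let y = false in y) else (let z = false in z)) then 0 else (8 - (let u = 5 in u))) * 5) - (((if (if (true || true) then (let y = false in y) else (let z = false in z)) then 0 else (8 - (let u = 5 in u))) * 5) - 3))))
step 11: [if@1.1.0.0.0] (15 + (7 * (((if (let y = false in y) then 0 else (8 - (let u = 5 in u))) * 5) - (((if (if (true || true) then (let y = false in y) else (let z = false in z)) then 0 else (8 - (let u = 5 in u))) * 5) - 3))))
step 12: [let@1.1.0.0.0] (15 + (7 * (((if false then 0 else (8 - (let u = 5 in u))) * 5) - (((if (if (true || true) then (let y = false in y) else (let z = false in z)) then 0 else (8 - (let u = 5 in u))) * 5) - 3))))
step 13: [if@1.1.0.0] (15 + (7 * (((8 - (let u = 5 in u)) * 5) - (((if (if (true || true) then (let y = false in y) else (let z = false in z)) then 0 else (8 - (let u = 5 in u))) * 5) - 3))))
step 14: [let@1.1.0.0.1] (15 + (7 * (((8 - 5) * 5) - (((if (if (true || true) then (let y = false in y) else (let z = false in z)) then 0 else (8 - (let u = 5 in u))) * 5) - 3))))
step 15: [delta@1.1.0.0] (15 + (7 * ((3 * 5) - (((if (if (true || true) then (let y = false in y) else (let z = false in z)) then 0 else (8 - (let u = 5 in u))) * 5) - 3))))
step 16: [delta@1.1.0] (15 + (7 * (15 - (((if (if (true || true) then (let y = false in y) else (let z = false in z)) then 0 else (8 - (let u = 5 in u))) * 5) - 3))))
step 17: [delta@1.1.1.0.0.0.0] (15 + (7 * (15 - (((if (if true then (let y = false in y) else (let z = false in z)) then 0 else (8 - (let u = 5 in u))) * 5) - 3))))
step 18: [if@1.1.1.0.0.0] (15 + (7 * (15 - (((if (let y = false in y) then 0 else (8 - (let u = 5 in u))) * 5) - 3))))
step 19: [let@1.1.1.0.0.0] (15 + (7 * (15 - (((if false then 0 else (8 - (let u = 5 in u))) * 5) - 3))))
step 20: [if@1.1.1.0.0] (15 + (7 * (15 - (((8 - (let u = 5 in u)) * 5) - 3))))
step 21: [let@1.1.1.0.0.1] (15 + (7 * (15 - (((8 - 5) * 5) - 3))))
step 22: [delta@1.1.1.0.0] (15 + (7 * (15 - ((3 * 5) - 3))))
step 23: [delta@1.1.1.0] (15 + (7 * (15 - (15 - 3))))
step 24: [delta@1.1.1] (15 + (7 * (15 - 12)))
step 25: [delta@1.1] (15 + (7 * 3))
step 26: [delta@1] (15 + 21)
step 27: [delta@root] 36

Answer: 36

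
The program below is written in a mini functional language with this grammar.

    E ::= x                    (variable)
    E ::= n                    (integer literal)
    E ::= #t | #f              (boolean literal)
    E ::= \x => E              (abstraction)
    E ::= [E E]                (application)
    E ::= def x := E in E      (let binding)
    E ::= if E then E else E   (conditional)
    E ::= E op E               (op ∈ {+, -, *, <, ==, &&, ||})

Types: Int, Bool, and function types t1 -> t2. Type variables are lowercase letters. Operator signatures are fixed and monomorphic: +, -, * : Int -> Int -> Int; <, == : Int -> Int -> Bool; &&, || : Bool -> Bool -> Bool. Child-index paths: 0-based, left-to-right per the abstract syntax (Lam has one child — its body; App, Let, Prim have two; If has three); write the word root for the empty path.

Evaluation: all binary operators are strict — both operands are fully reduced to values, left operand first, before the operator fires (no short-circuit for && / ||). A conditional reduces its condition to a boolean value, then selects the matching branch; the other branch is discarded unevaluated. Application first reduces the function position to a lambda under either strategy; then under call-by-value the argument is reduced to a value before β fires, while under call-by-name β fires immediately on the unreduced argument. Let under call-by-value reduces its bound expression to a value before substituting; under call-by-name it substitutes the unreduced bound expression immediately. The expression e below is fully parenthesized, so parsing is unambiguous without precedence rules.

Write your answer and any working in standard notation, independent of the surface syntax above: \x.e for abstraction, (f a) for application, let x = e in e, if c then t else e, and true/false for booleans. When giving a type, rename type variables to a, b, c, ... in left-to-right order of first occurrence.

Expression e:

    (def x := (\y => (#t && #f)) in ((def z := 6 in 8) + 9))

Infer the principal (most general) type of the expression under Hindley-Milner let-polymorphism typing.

Trace:
  unify Bool ~ Bool
  unify Bool ~ Bool
\y._ : a -> Bool
let x : forall. a -> Bool
let z : Int
  unify Int ~ Int
  unify Int ~ Int

Answer: Int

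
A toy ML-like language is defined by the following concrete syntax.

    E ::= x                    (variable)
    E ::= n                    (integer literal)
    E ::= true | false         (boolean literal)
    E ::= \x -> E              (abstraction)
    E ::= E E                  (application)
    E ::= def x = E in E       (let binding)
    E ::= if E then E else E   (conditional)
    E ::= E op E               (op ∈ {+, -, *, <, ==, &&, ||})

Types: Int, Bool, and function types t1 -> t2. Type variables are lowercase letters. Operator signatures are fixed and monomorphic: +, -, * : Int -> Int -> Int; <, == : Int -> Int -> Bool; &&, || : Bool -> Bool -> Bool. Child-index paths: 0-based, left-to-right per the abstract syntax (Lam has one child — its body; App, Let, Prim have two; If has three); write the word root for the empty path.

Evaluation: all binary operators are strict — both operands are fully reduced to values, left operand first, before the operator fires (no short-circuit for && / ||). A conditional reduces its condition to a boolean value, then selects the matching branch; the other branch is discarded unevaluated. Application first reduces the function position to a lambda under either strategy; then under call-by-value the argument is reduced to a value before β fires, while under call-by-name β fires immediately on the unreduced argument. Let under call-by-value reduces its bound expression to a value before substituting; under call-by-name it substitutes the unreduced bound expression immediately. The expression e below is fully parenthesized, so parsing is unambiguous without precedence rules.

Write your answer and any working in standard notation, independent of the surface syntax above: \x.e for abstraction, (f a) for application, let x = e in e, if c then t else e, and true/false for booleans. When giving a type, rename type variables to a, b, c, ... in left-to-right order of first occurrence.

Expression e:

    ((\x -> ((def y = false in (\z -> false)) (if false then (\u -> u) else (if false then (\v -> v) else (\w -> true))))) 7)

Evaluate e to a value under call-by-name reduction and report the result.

Answer: false

Derivation:
step 0: ((\x.((let y = false in (\z.false)) (if false then (\u.u) else (if false then (\v.v) else (\w.true))))) 7)
step 1: [beta@root] ((let y = false in (\z.false)) (if false then (\u.u) else (if false then (\v.v) else (\w.true))))
step 2: [let@0] ((\z.false) (if false then (\u.u) else (if false then (\v.v) else (\w.true))))
step 3: [beta@root] false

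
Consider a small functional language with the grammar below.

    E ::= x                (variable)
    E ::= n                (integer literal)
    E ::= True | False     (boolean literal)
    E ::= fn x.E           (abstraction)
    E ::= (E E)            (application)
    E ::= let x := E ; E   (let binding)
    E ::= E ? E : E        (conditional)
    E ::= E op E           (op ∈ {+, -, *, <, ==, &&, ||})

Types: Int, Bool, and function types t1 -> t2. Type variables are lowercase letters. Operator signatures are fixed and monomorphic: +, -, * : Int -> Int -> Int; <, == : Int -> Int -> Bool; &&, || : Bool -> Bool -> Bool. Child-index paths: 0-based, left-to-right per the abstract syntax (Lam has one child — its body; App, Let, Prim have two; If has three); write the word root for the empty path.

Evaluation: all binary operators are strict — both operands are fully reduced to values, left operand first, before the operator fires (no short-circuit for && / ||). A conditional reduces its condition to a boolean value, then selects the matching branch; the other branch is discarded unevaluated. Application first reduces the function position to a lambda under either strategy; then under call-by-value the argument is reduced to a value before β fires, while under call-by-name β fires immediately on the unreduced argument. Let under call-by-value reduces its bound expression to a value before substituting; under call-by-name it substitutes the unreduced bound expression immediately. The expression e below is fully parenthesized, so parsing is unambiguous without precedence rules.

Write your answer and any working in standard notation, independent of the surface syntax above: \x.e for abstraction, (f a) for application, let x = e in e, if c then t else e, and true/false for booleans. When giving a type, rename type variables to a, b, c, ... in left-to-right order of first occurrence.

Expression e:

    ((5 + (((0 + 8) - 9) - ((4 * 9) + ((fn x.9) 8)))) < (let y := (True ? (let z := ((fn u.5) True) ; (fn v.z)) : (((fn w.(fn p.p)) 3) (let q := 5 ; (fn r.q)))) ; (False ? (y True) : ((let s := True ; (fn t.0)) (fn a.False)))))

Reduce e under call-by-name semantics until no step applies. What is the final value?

Answer: true

Derivation:
step 0: ((5 + (((0 + 8) - 9) - ((4 * 9) + ((\x.9) 8)))) < (let y = (if true then (let z = ((\u.5) true) in (\v.z)) else (((\w.(\p.p)) 3) (let q = 5 in (\r.q)))) in (if false then (y true) else ((let s = true in (\t.0)) (\a.false)))))
step 1: [delta@0.1.0.0] ((5 + ((8 - 9) - ((4 * 9) + ((\x.9) 8)))) < (let y = (if true then (let z = ((\u.5) true) in (\v.z)) else (((\w.(\p.p)) 3) (let q = 5 in (\r.q)))) in (if false then (y true) else ((let s = true in (\t.0)) (\a.false)))))
step 2: [delta@0.1.0] ((5 + (-1 - ((4 * 9) + ((\x.9) 8)))) < (let y = (if true then (let z = ((\u.5) true) in (\v.z)) else (((\w.(\p.p)) 3) (let q = 5 in (\r.q)))) in (if false then (y true) else ((let s = true in (\t.0)) (\a.false)))))
step 3: [delta@0.1.1.0] ((5 + (-1 - (36 + ((\x.9) 8)))) < (let y = (if true then (let z = ((\u.5) true) in (\v.z)) else (((\w.(\p.p)) 3) (let q = 5 in (\r.q)))) in (if false then (y true) else ((let s = true in (\t.0)) (\a.false)))))
step 4: [beta@0.1.1.1] ((5 + (-1 - (36 + 9))) < (let y = (if true then (let z = ((\u.5) true) in (\v.z)) else (((\w.(\p.p)) 3) (let q = 5 in (\r.q)))) in (if false then (y true) else ((let s = true in (\t.0)) (\a.false)))))
step 5: [delta@0.1.1] ((5 + (-1 - 45)) < (let y = (if true then (let z = ((\u.5) true) in (\v.z)) else (((\w.(\p.p)) 3) (let q = 5 in (\r.q)))) in (if false then (y true) else ((let s = true in (\t.0)) (\a.false)))))
step 6: [delta@0.1] ((5 + -46) < (let y = (if true then (let z = ((\u.5) true) in (\v.z)) else (((\w.(\p.p)) 3) (let q = 5 in (\r.q)))) in (if false then (y true) else ((let s = true in (\t.0)) (\a.false)))))
step 7: [delta@0] (-41 < (let y = (if true then (let z = ((\u.5) true) in (\v.z)) else (((\w.(\p.p)) 3) (let q = 5 in (\r.q)))) in (if false then (y true) else ((let s = true in (\t.0)) (\a.false)))))
step 8: [let@1] (-41 < (if false then ((if true then (let z = ((\u.5) true) in (\v.z)) else (((\w.(\p.p)) 3) (let q = 5 in (\r.q)))) true) else ((let s = true in (\t.0)) (\a.false))))
step 9: [if@1] (-41 < ((let s = true in (\t.0)) (\a.false)))
step 10: [let@1.0] (-41 < ((\t.0) (\a.false)))
step 11: [beta@1] (-41 < 0)
step 12: [delta@root] true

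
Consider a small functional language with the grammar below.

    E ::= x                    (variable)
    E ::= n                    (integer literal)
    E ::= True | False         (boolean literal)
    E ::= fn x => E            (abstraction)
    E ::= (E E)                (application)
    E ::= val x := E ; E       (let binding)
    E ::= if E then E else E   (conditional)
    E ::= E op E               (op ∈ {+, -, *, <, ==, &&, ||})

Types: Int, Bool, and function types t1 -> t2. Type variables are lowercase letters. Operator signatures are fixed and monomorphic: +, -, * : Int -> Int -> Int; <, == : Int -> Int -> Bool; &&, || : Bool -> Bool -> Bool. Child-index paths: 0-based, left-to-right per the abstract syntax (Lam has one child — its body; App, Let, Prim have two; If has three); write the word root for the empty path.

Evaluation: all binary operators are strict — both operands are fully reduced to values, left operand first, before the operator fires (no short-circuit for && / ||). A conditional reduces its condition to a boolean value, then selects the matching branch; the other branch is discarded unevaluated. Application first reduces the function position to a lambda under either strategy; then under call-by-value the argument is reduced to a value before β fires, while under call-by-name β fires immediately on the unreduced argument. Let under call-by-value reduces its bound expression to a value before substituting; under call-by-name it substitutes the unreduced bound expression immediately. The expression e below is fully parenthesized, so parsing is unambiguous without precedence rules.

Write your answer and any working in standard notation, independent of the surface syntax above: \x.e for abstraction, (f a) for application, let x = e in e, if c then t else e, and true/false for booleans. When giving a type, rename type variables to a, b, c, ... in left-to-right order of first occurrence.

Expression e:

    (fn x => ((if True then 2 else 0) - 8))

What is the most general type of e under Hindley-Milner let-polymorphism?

Answer: a -> Int

Trace:
  unify Bool ~ Bool
  unify Int ~ Int
  unify Int ~ Int
  unify Int ~ Int
\x._ : a -> Int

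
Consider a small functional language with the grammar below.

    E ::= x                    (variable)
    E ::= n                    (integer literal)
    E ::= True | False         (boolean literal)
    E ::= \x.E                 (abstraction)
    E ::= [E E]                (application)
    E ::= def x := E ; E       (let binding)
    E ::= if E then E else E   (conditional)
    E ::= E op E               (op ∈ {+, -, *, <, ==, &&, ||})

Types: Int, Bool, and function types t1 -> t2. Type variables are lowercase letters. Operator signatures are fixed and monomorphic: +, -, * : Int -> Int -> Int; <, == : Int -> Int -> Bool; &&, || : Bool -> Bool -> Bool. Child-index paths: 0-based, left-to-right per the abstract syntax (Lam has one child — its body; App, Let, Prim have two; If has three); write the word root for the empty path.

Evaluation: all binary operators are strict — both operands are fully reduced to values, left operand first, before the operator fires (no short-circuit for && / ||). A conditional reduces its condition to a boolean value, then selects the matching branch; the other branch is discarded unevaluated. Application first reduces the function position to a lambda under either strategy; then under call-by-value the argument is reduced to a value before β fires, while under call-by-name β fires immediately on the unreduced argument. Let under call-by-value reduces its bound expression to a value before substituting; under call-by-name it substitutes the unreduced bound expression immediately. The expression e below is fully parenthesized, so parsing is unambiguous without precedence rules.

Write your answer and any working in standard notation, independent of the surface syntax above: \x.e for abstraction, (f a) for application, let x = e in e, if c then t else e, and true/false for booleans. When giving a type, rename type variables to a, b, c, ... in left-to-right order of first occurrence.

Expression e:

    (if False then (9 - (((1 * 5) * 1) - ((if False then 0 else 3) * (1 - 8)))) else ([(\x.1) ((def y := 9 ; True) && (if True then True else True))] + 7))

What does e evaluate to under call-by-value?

Trace:
step 0: (if false then (9 - (((1 * 5) * 1) - ((if false then 0 else 3) * (1 - 8)))) else (((\x.1) ((let y = 9 in true) && (if true then true else true))) + 7))
step 1: [if@root] (((\x.1) ((let y = 9 in true) && (if true then true else true))) + 7)
step 2: [let@0.1.0] (((\x.1) (true && (if true then true else true))) + 7)
step 3: [if@0.1.1] (((\x.1) (true && true)) + 7)
step 4: [delta@0.1] (((\x.1) true) + 7)
step 5: [beta@0] (1 + 7)
step 6: [delta@root] 8

Answer: 8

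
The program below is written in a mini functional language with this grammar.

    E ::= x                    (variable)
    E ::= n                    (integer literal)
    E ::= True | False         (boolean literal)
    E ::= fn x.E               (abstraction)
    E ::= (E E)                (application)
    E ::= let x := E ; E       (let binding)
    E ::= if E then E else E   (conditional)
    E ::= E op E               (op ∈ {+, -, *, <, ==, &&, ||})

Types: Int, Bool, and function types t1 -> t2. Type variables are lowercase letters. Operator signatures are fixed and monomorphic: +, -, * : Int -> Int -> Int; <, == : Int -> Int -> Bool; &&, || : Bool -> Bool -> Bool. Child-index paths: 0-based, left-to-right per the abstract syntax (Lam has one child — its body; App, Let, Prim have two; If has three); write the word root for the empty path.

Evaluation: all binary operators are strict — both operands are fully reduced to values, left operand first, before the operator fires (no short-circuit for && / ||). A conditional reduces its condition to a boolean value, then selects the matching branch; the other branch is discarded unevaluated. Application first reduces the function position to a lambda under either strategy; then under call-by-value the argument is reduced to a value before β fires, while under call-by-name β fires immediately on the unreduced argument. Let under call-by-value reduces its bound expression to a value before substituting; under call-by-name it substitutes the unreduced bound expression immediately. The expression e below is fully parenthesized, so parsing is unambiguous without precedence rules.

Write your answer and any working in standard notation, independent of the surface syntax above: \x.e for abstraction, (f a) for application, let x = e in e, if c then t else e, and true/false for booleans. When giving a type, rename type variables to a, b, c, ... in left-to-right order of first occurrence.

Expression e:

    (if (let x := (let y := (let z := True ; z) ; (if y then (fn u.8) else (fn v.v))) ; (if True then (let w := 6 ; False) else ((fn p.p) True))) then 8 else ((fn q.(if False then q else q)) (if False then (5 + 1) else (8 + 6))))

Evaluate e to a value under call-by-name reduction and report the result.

Answer: 14

Derivation:
step 0: (if (let x = (let y = (let z = true in z) in (if y then (\u.8) else (\v.v))) in (if true then (let w = 6 in false) else ((\p.p) true))) then 8 else ((\q.(if false then q else q)) (if false then (5 + 1) else (8 + 6))))
step 1: [let@0] (if (if true then (let w = 6 in false) else ((\p.p) true)) then 8 else ((\q.(if false then q else q)) (if false then (5 + 1) else (8 + 6))))
step 2: [if@0] (if (let w = 6 in false) then 8 else ((\q.(if false then q else q)) (if false then (5 + 1) else (8 + 6))))
step 3: [let@0] (if false then 8 else ((\q.(if false then q else q)) (if false then (5 + 1) else (8 + 6))))
step 4: [if@root] ((\q.(if false then q else q)) (if false then (5 + 1) else (8 + 6)))
step 5: [beta@root] (if false then (if false then (5 + 1) else (8 + 6)) else (if false then (5 + 1) else (8 + 6)))
step 6: [if@root] (if false then (5 + 1) else (8 + 6))
step 7: [if@root] (8 + 6)
step 8: [delta@root] 14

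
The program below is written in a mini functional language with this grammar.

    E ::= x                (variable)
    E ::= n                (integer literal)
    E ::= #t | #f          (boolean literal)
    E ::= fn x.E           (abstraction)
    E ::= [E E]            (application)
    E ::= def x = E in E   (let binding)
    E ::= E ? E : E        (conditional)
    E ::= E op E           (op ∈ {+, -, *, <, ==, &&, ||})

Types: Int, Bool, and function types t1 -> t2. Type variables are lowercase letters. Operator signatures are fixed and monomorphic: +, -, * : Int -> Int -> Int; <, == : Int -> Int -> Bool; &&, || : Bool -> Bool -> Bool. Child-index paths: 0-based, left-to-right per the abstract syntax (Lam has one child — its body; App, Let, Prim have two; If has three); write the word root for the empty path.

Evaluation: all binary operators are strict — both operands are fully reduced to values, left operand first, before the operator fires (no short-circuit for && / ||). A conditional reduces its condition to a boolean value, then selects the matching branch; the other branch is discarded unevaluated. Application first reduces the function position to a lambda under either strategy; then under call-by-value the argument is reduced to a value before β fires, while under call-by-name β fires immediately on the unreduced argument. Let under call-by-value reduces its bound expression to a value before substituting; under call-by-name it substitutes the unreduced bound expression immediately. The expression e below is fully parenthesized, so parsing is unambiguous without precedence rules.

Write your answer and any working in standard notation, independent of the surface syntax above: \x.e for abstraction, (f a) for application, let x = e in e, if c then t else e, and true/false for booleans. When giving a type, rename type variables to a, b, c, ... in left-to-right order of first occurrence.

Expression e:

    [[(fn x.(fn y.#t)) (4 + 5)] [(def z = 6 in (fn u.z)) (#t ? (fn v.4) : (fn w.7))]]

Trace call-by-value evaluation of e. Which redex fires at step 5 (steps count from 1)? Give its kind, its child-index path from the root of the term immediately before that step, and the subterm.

Working:
step 0: (((\x.(\y.true)) (4 + 5)) ((let z = 6 in (\u.z)) (if true then (\v.4) else (\w.7))))
step 1: [delta@0.1] (((\x.(\y.true)) 9) ((let z = 6 in (\u.z)) (if true then (\v.4) else (\w.7))))
step 2: [beta@0] ((\y.true) ((let z = 6 in (\u.z)) (if true then (\v.4) else (\w.7))))
step 3: [let@1.0] ((\y.true) ((\u.6) (if true then (\v.4) else (\w.7))))
step 4: [if@1.1] ((\y.true) ((\u.6) (\v.4)))
step 5: [beta@1] ((\y.true) 6)

Answer: beta at 1 : ((\u.6) (\v.4))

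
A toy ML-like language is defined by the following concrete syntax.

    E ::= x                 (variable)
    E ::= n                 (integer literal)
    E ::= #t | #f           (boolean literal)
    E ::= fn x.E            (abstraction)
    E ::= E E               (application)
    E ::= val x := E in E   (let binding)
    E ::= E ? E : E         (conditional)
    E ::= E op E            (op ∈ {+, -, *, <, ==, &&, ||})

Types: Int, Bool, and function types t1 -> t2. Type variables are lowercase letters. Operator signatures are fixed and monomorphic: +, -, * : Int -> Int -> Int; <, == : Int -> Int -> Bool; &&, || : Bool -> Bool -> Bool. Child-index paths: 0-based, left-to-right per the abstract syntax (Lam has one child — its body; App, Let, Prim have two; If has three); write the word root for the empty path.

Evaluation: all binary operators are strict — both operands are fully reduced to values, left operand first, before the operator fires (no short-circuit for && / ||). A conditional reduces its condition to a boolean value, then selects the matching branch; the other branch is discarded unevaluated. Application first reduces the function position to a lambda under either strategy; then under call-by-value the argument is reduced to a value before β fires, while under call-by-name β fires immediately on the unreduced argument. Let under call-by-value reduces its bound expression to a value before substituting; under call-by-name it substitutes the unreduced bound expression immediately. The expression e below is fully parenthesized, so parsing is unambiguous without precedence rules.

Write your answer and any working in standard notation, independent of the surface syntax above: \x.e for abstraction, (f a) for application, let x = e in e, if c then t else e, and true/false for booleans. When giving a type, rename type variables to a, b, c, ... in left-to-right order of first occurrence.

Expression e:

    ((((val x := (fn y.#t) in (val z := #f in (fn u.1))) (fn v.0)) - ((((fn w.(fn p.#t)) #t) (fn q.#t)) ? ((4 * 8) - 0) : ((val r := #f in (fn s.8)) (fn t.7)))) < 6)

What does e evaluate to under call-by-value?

Working:
step 0: ((((let x = (\y.true) in (let z = false in (\u.1))) (\v.0)) - (if (((\w.(\p.true)) true) (\q.true)) then ((4 * 8) - 0) else ((let r = false in (\s.8)) (\t.7)))) < 6)
step 1: [let@0.0.0] ((((let z = false in (\u.1)) (\v.0)) - (if (((\w.(\p.true)) true) (\q.true)) then ((4 * 8) - 0) else ((let r = false in (\s.8)) (\t.7)))) < 6)
step 2: [let@0.0.0] ((((\u.1) (\v.0)) - (if (((\w.(\p.true)) true) (\q.true)) then ((4 * 8) - 0) else ((let r = false in (\s.8)) (\t.7)))) < 6)
step 3: [beta@0.0] ((1 - (if (((\w.(\p.true)) true) (\q.true)) then ((4 * 8) - 0) else ((let r = false in (\s.8)) (\t.7)))) < 6)
step 4: [beta@0.1.0.0] ((1 - (if ((\p.true) (\q.true)) then ((4 * 8) - 0) else ((let r = false in (\s.8)) (\t.7)))) < 6)
step 5: [beta@0.1.0] ((1 - (if true then ((4 * 8) - 0) else ((let r = false in (\s.8)) (\t.7)))) < 6)
step 6: [if@0.1] ((1 - ((4 * 8) - 0)) < 6)
step 7: [delta@0.1.0] ((1 - (32 - 0)) < 6)
step 8: [delta@0.1] ((1 - 32) < 6)
step 9: [delta@0] (-31 < 6)
step 10: [delta@root] true

Answer: true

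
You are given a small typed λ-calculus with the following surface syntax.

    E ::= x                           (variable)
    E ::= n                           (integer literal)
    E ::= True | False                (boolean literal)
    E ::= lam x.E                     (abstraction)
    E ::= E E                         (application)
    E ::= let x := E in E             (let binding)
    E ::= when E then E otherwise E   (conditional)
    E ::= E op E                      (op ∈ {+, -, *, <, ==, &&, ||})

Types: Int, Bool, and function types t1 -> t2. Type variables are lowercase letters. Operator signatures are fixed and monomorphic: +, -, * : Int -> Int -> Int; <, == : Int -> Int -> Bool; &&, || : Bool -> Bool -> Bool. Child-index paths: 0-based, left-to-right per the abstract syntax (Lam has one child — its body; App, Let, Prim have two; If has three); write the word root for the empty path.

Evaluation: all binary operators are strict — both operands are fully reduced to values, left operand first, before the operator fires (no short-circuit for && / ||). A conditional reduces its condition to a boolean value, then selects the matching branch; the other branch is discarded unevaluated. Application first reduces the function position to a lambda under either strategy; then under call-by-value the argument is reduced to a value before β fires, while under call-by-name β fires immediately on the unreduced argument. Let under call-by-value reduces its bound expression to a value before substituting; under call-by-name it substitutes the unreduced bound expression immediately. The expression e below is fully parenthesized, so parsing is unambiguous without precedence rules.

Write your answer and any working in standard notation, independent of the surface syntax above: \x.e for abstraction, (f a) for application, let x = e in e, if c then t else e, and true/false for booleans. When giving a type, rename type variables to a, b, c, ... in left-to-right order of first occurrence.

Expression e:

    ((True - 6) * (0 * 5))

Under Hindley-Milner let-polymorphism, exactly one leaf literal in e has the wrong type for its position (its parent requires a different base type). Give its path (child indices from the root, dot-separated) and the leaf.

Trace:
  unify Bool ~ Int
  FAIL: mismatch Bool ~ Int

Answer: 0.0 : true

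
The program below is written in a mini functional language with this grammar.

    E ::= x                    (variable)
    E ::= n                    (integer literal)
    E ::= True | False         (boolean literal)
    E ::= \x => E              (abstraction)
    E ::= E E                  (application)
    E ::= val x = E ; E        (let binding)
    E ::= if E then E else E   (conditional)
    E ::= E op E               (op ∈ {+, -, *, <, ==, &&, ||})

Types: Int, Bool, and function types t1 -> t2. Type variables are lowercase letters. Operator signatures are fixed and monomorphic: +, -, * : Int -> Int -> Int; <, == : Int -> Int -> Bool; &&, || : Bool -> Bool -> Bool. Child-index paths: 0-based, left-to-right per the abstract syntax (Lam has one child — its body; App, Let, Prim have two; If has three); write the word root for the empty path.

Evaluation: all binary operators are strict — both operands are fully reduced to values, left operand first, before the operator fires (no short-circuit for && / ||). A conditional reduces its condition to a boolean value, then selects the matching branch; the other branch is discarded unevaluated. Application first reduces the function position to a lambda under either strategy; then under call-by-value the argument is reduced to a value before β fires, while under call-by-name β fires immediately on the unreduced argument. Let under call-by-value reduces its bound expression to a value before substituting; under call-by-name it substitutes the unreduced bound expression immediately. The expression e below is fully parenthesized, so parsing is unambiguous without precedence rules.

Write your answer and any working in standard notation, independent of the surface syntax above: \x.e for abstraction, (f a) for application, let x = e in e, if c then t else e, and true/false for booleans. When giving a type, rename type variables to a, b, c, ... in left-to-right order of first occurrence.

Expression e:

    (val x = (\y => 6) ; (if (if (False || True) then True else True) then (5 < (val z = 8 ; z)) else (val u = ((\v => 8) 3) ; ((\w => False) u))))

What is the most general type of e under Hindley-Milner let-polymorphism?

Derivation:
\y._ : a -> Int
let x : forall. a -> Int
  unify Bool ~ Bool
  unify Bool ~ Bool
  unify Bool ~ Bool
  unify Bool ~ Bool
  unify Bool ~ Bool
  unify Int ~ Int
let z : Int
z : Int
  unify Int ~ Int
\v._ : b -> Int
  unify b -> Int ~ Int -> c
  unify b ~ Int
  unify Int ~ c
_ _ : Int
let u : Int
\w._ : d -> Bool
u : Int
  unify d -> Bool ~ Int -> e
  unify d ~ Int
  unify Bool ~ e
_ _ : Bool
  unify Bool ~ Bool

Answer: Bool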